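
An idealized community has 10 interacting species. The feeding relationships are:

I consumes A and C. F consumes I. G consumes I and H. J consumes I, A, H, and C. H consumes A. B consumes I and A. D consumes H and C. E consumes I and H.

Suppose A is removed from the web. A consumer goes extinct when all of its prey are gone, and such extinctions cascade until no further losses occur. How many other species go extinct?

Remove A.
Round 1: H (all prey gone) → extinct.
No further losses. Total secondary extinctions: 1.

1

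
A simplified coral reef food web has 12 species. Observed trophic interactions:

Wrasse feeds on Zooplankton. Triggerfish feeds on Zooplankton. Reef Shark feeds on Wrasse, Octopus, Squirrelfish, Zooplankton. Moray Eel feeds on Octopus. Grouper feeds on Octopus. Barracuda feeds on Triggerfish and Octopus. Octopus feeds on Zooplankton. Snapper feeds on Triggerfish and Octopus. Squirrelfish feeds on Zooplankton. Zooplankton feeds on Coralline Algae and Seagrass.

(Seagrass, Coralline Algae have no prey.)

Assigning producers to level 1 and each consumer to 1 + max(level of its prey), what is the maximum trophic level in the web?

4

Producers (level 1): Seagrass, Coralline Algae.
Seagrass → Zooplankton → Octopus → Moray Eel gives Moray Eel level 4.
No species has a prey at level 4, so no species reaches level 5.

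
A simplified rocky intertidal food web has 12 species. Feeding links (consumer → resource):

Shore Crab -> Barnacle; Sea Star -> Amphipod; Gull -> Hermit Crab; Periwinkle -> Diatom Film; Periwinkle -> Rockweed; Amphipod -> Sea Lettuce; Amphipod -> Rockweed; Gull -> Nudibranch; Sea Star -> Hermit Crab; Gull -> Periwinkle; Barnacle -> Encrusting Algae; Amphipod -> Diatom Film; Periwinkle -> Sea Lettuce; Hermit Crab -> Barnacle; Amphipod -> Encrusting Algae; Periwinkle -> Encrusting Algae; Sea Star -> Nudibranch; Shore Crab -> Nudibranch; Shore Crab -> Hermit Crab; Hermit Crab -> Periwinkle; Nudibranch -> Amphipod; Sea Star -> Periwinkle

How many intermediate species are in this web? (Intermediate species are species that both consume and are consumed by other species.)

Intermediate species (has both prey and predators): Barnacle, Periwinkle, Amphipod, Nudibranch, Hermit Crab.
Count: 5.

5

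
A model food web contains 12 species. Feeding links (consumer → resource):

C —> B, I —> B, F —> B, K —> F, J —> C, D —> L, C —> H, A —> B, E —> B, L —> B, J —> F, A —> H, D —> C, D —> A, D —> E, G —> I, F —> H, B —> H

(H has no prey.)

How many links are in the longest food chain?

One longest chain: H → B → F → K.
It has 4 species and 3 links.

3 links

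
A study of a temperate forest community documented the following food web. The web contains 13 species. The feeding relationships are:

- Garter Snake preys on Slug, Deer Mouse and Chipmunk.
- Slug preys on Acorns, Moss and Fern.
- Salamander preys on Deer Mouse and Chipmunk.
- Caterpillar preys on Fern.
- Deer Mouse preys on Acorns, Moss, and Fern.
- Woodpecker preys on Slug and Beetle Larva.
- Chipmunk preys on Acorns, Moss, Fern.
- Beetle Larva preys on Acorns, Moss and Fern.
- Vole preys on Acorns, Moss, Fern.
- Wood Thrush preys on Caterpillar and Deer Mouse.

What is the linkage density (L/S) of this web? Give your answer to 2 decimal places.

There are L = 25 links among S = 13 species.
L/S = 25/13 = 1.9231 ≈ 1.92.

L/S = 1.92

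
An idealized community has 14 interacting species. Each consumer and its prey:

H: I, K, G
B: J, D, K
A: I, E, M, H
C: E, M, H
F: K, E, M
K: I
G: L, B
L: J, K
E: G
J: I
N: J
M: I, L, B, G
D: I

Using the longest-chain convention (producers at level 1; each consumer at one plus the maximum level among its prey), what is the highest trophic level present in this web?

Producers (level 1): I.
I → J → L → G → M → A gives A level 6.
No species has a prey at level 6, so no species reaches level 7.

6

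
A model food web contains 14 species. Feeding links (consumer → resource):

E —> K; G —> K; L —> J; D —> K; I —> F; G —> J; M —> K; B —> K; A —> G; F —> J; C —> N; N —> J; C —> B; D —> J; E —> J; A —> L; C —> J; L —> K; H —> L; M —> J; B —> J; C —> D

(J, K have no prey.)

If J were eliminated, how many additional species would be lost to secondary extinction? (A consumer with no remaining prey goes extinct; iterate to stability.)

Remove J.
Round 1: N (all prey gone), F (all prey gone) → extinct.
Round 2: I (all prey gone) → extinct.
No further losses. Total secondary extinctions: 3.

3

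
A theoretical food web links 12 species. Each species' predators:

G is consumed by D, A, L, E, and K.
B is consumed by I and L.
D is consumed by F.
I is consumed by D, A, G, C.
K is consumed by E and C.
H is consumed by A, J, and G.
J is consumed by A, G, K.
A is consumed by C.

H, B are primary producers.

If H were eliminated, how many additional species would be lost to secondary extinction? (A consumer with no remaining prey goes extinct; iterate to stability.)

Remove H.
Round 1: J (all prey gone) → extinct.
No further losses. Total secondary extinctions: 1.

1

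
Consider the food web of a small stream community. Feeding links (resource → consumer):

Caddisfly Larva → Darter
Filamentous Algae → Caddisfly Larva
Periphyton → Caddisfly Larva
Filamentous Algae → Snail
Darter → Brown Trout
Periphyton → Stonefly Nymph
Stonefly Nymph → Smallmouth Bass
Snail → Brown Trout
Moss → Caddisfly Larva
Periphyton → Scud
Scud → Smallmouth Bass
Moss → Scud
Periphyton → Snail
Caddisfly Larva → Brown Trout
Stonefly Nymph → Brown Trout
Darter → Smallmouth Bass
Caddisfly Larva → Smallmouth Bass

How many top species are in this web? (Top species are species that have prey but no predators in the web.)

2

Top species (has prey, but nothing eats it): Brown Trout, Smallmouth Bass.
Count: 2.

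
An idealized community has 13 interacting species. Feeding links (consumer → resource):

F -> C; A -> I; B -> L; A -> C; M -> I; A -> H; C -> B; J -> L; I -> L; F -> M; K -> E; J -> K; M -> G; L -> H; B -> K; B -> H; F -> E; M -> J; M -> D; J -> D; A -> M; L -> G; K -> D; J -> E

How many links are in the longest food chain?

4 links

One longest chain: H → L → I → M → A.
It has 5 species and 4 links.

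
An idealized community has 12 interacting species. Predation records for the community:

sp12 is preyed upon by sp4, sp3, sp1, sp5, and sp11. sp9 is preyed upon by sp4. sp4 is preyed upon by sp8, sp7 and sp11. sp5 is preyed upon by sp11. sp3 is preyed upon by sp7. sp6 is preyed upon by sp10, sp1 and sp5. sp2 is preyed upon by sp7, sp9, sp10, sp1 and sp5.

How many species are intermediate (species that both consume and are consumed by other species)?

4

Intermediate species (has both prey and predators): sp9, sp5, sp3, sp4.
Count: 4.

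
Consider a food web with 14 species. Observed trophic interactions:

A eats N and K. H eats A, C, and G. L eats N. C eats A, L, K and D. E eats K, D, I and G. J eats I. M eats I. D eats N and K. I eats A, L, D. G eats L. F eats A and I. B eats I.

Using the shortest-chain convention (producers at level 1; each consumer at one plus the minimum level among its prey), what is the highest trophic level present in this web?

Producers (level 1): N, K.
Following each consumer down to its lowest-level prey: N → A → I → M (levels 1 through 4).
All prey of M (I 3) are at level 3 or above, so M is at level 1 + 3 = 4.
Every consumer has at least one prey at level 3 or below, so none exceeds level 4.

4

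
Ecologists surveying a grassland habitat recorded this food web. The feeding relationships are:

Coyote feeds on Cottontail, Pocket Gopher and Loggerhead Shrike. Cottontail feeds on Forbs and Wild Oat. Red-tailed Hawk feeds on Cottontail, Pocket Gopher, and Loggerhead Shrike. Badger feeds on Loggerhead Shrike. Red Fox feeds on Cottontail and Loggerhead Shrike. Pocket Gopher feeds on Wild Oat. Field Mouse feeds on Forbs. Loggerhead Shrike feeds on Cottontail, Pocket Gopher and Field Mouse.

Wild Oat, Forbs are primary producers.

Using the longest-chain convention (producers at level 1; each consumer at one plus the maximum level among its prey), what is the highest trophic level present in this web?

4

Producers (level 1): Wild Oat, Forbs.
Forbs → Field Mouse → Loggerhead Shrike → Badger gives Badger level 4.
No species has a prey at level 4, so no species reaches level 5.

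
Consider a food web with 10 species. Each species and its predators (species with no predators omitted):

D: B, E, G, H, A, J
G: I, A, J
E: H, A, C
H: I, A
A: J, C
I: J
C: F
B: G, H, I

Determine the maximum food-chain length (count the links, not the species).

5 links

One longest chain: D → B → G → A → C → F.
It has 6 species and 5 links.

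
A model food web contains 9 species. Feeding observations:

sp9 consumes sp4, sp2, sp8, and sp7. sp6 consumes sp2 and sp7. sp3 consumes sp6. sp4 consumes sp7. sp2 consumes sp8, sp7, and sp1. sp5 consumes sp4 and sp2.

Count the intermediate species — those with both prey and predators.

3

Intermediate species (has both prey and predators): sp2, sp4, sp6.
Count: 3.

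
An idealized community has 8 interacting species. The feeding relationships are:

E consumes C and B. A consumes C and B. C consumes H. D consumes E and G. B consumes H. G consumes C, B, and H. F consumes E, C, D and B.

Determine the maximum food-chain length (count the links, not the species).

4 links

One longest chain: H → C → G → D → F.
It has 5 species and 4 links.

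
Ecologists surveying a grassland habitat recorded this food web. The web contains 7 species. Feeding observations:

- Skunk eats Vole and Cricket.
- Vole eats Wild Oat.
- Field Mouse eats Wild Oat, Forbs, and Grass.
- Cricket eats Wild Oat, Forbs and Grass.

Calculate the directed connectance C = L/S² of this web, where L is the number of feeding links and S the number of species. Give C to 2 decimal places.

C = 0.18

The web has S = 7 species and L = 9 feeding links.
C = L / S² = 9 / 49 = 0.1837 ≈ 0.18.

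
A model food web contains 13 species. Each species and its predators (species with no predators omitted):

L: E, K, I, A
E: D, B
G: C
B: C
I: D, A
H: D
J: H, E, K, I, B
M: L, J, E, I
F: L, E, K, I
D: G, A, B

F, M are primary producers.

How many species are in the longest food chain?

One longest chain: M → J → H → D → G → C.
It has 6 species and 5 links.

6 species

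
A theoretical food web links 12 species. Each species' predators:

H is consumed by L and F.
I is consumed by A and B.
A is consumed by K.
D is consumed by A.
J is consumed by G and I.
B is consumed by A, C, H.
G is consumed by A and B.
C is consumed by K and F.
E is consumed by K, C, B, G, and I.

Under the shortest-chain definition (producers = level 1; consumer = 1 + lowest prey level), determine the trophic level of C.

Trophic level 2

E is a producer → level 1.
C eats E → level 2.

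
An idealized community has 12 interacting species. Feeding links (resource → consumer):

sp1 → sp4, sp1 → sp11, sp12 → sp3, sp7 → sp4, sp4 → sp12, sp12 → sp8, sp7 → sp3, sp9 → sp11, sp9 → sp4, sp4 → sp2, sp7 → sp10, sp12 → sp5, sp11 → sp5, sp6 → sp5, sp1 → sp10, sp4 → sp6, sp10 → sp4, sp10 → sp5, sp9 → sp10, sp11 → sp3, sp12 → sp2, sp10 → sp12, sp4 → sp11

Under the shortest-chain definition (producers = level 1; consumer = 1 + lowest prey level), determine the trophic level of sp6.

Trophic level 3

sp1 is a producer → level 1.
sp4 eats sp1 → level 2.
sp6 eats sp4 → level 3.
No prey of sp6 is below level 2, so 3 is the minimum.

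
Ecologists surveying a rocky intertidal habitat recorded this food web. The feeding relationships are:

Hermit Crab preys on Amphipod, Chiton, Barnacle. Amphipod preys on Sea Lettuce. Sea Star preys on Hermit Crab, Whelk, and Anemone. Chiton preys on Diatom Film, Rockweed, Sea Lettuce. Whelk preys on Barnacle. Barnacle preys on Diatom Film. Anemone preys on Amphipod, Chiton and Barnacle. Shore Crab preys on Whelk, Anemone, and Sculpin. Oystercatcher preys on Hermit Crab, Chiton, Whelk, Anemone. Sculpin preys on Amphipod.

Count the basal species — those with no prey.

Basal species (no prey listed): Sea Lettuce, Diatom Film, Rockweed.
Count: 3.

3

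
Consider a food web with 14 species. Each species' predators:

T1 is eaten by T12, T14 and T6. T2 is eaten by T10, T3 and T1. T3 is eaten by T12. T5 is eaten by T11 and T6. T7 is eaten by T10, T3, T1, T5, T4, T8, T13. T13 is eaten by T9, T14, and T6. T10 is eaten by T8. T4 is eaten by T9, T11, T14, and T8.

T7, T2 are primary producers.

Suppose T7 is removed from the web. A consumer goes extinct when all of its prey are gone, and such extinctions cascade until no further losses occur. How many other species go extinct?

5

Remove T7.
Round 1: T5 (all prey gone), T4 (all prey gone), T13 (all prey gone) → extinct.
Round 2: T9 (all prey gone), T11 (all prey gone) → extinct.
No further losses. Total secondary extinctions: 5.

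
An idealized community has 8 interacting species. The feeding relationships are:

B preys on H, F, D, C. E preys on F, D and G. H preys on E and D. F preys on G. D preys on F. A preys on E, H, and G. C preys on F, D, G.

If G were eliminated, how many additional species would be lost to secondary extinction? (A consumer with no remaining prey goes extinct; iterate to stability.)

7

Remove G.
Round 1: F (all prey gone) → extinct.
Round 2: D (all prey gone) → extinct.
Round 3: C (all prey gone), E (all prey gone) → extinct.
Round 4: H (all prey gone) → extinct.
Round 5: A (all prey gone), B (all prey gone) → extinct.
No further losses. Total secondary extinctions: 7.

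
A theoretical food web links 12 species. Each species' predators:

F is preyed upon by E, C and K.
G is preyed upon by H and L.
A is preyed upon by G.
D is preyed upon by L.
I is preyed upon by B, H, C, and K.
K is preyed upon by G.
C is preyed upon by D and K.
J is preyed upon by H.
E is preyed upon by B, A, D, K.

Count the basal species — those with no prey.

3

Basal species (no prey listed): F, I, J.
Count: 3.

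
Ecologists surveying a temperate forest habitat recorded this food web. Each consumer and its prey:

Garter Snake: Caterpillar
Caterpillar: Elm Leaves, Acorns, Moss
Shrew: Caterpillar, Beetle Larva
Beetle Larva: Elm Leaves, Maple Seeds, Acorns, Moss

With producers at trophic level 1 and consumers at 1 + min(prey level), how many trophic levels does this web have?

3

Producers (level 1): Elm Leaves, Maple Seeds, Acorns, Moss.
Following each consumer down to its lowest-level prey: Elm Leaves → Caterpillar → Shrew (levels 1 through 3).
All prey of Shrew (Caterpillar 2, Beetle Larva 2) are at level 2 or above, so Shrew is at level 1 + 2 = 3.
Every consumer has at least one prey at level 2 or below, so none exceeds level 3.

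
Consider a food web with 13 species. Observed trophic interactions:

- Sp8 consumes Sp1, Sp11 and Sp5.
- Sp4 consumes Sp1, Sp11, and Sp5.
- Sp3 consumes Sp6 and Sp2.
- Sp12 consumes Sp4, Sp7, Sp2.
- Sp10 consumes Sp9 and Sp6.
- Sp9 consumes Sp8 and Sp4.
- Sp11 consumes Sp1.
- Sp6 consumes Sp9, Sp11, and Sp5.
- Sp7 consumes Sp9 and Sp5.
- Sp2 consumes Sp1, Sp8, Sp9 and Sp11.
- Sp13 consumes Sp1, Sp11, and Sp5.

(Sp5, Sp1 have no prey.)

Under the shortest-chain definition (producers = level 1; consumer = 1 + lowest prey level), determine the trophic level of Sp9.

Sp5 is a producer → level 1.
Sp4 eats Sp5 → level 2.
Sp9 eats Sp4 → level 3.
No prey of Sp9 is below level 2, so 3 is the minimum.

Trophic level 3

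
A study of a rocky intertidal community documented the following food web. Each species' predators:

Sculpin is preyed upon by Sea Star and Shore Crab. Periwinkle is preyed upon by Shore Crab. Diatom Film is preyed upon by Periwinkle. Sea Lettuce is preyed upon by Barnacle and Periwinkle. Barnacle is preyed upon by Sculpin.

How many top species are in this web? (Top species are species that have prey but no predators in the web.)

2

Top species (has prey, but nothing eats it): Shore Crab, Sea Star.
Count: 2.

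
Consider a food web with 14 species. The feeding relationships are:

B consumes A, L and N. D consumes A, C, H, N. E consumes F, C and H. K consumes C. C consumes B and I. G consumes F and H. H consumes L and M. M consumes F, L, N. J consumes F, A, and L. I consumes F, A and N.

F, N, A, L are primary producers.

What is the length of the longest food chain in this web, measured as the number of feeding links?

One longest chain: N → B → C → E.
It has 4 species and 3 links.

3 links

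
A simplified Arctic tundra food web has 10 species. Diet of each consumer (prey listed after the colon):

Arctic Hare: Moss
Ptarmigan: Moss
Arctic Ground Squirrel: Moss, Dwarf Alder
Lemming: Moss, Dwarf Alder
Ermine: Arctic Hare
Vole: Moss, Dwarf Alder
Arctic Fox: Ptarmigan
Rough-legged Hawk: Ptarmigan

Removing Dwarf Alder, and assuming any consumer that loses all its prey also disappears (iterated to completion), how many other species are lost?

0

Remove Dwarf Alder.
Every predator of it retains at least one other prey: Arctic Ground Squirrel still has Moss; Lemming still has Moss; Vole still has Moss.
No consumer loses all prey, so no secondary extinctions occur.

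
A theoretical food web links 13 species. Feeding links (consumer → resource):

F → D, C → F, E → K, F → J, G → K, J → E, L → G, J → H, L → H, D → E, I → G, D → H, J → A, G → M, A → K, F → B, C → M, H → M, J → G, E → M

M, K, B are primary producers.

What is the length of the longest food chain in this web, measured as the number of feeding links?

4 links

One longest chain: M → H → D → F → C.
It has 5 species and 4 links.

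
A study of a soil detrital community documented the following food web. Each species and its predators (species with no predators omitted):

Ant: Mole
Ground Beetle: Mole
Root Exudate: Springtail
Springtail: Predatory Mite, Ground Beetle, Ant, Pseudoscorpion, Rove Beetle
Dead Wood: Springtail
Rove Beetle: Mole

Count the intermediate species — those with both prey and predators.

4

Intermediate species (has both prey and predators): Springtail, Ground Beetle, Ant, Rove Beetle.
Count: 4.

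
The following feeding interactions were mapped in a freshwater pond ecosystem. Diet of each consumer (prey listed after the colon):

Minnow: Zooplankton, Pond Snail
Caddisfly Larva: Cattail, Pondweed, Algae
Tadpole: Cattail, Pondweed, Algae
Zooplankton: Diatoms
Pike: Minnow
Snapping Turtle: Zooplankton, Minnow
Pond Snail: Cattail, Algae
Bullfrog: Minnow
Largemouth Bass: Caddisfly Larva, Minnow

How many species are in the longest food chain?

One longest chain: Diatoms → Zooplankton → Minnow → Snapping Turtle.
It has 4 species and 3 links.

4 species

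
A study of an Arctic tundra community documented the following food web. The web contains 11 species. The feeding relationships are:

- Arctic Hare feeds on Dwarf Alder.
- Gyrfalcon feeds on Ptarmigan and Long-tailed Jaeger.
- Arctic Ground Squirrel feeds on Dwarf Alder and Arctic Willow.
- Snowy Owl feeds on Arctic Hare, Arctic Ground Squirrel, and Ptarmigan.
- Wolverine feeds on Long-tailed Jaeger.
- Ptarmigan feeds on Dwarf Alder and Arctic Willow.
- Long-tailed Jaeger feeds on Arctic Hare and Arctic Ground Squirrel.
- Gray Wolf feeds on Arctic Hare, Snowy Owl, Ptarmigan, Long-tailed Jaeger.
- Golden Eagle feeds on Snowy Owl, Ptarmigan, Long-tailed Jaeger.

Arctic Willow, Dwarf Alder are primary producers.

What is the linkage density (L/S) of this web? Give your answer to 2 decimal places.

There are L = 20 links among S = 11 species.
L/S = 20/11 = 1.8182 ≈ 1.82.

L/S = 1.82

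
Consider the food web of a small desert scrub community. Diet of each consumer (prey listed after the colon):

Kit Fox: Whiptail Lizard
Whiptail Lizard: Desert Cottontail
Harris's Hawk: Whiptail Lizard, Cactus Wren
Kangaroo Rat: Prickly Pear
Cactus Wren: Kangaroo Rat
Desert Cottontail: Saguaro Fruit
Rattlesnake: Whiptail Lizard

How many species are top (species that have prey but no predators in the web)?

Top species (has prey, but nothing eats it): Kit Fox, Rattlesnake, Harris's Hawk.
Count: 3.

3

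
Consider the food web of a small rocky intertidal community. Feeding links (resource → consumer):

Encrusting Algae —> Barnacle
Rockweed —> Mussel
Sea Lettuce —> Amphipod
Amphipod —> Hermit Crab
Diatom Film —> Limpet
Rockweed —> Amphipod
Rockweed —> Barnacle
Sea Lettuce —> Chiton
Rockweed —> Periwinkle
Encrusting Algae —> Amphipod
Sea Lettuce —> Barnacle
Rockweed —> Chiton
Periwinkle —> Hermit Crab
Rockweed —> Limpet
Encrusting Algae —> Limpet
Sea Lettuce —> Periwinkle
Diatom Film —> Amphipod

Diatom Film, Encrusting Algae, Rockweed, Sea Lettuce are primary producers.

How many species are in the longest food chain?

One longest chain: Diatom Film → Amphipod → Hermit Crab.
It has 3 species and 2 links.

3 species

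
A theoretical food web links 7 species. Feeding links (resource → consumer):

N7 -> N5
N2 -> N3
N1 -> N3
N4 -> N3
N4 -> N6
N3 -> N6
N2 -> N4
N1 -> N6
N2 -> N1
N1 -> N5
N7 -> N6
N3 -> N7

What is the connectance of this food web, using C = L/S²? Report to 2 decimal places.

C = 0.24

The web has S = 7 species and L = 12 feeding links.
C = L / S² = 12 / 49 = 0.2449 ≈ 0.24.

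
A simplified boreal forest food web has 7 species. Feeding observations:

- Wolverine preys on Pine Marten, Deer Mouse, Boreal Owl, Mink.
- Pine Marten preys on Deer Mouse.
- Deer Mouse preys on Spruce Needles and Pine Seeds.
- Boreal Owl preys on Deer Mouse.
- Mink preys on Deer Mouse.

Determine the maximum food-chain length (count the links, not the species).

3 links

One longest chain: Spruce Needles → Deer Mouse → Mink → Wolverine.
It has 4 species and 3 links.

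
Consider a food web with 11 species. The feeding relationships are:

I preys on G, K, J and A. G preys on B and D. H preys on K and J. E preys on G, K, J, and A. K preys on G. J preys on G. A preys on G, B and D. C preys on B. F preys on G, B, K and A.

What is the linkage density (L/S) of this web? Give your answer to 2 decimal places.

There are L = 22 links among S = 11 species.
L/S = 22/11 = 2.0000 ≈ 2.00.

L/S = 2.00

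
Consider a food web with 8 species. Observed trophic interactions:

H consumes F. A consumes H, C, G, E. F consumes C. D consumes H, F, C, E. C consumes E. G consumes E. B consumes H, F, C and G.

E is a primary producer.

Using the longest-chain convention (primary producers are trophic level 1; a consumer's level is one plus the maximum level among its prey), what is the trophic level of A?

Trophic level 5

E is a producer → level 1.
C eats E → level 2.
F eats C → level 3.
H eats F → level 4.
A eats H (level 4); other prey at levels: E 1, C 2, G 2 → level 5.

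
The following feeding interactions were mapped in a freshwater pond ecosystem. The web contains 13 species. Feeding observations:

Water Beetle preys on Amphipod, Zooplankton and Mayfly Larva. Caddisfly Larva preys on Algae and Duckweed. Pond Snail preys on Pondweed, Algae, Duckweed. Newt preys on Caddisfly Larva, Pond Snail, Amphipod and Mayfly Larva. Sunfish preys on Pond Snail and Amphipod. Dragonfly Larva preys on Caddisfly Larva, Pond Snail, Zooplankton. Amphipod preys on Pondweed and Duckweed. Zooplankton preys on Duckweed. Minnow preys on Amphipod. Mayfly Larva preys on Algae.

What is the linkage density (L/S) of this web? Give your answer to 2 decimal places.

L/S = 1.69

There are L = 22 links among S = 13 species.
L/S = 22/13 = 1.6923 ≈ 1.69.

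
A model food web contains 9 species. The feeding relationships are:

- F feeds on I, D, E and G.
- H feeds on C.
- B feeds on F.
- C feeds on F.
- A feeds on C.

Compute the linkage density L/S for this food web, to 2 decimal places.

L/S = 0.89

There are L = 8 links among S = 9 species.
L/S = 8/9 = 0.8889 ≈ 0.89.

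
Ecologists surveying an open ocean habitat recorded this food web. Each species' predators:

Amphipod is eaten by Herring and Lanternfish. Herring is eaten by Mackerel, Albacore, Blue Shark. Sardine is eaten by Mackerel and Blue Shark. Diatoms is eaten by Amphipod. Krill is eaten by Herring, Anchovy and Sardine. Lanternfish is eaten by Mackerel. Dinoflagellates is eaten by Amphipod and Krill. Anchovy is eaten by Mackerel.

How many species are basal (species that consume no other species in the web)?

Basal species (no prey listed): Diatoms, Dinoflagellates.
Count: 2.

2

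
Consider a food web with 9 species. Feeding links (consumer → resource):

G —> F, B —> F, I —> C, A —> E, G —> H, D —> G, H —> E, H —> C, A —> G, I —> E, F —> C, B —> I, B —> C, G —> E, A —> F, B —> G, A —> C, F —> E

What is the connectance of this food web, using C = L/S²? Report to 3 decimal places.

C = 0.222

The web has S = 9 species and L = 18 feeding links.
C = L / S² = 18 / 81 = 0.2222 ≈ 0.222.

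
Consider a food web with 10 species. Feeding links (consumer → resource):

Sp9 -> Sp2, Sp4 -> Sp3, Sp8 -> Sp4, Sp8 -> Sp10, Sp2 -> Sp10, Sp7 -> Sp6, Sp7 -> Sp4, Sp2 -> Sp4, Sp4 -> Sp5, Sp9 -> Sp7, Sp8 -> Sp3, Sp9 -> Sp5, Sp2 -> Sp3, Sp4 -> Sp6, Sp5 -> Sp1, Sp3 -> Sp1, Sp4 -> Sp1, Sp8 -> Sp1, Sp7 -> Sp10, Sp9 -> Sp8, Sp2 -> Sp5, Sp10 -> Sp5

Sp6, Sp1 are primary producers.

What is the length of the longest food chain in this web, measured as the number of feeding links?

One longest chain: Sp1 → Sp3 → Sp4 → Sp2 → Sp9.
It has 5 species and 4 links.

4 links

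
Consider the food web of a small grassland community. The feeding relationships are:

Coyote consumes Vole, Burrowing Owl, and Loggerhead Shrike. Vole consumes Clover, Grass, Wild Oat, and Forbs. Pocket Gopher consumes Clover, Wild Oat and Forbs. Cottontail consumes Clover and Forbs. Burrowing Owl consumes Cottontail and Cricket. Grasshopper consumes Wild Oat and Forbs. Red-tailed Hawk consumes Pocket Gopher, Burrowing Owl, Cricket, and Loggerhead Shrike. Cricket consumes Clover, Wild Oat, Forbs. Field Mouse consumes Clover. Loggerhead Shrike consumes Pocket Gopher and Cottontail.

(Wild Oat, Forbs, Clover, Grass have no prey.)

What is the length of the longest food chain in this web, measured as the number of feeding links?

3 links

One longest chain: Forbs → Cottontail → Loggerhead Shrike → Red-tailed Hawk.
It has 4 species and 3 links.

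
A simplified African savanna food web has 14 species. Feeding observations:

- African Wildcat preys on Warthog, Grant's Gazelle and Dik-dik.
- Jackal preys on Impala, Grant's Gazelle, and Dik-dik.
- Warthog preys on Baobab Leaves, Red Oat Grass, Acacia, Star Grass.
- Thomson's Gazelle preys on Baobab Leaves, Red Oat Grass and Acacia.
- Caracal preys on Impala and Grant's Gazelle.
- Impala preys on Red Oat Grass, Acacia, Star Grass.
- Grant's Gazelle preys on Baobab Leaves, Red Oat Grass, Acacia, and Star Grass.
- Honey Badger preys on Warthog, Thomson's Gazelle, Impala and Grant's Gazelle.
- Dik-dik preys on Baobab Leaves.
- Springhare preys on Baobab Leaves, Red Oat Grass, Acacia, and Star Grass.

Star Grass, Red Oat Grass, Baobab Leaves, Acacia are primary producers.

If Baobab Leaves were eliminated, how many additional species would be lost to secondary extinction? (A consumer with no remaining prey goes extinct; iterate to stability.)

Remove Baobab Leaves.
Round 1: Dik-dik (all prey gone) → extinct.
No further losses. Total secondary extinctions: 1.

1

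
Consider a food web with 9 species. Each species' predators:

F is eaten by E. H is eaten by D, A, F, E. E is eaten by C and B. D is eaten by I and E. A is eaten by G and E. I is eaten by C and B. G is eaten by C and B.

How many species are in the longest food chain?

One longest chain: H → F → E → C.
It has 4 species and 3 links.

4 species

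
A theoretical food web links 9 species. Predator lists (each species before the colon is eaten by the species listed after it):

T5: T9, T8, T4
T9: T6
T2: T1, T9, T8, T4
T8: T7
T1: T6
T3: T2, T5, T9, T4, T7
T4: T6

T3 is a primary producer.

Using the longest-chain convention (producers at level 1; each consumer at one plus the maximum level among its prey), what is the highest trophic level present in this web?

Producers (level 1): T3.
T3 → T2 → T8 → T7 gives T7 level 4.
No species has a prey at level 4, so no species reaches level 5.

4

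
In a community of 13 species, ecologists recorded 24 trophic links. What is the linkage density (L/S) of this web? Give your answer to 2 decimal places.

L/S = 1.85

There are L = 24 links among S = 13 species.
L/S = 24/13 = 1.8462 ≈ 1.85.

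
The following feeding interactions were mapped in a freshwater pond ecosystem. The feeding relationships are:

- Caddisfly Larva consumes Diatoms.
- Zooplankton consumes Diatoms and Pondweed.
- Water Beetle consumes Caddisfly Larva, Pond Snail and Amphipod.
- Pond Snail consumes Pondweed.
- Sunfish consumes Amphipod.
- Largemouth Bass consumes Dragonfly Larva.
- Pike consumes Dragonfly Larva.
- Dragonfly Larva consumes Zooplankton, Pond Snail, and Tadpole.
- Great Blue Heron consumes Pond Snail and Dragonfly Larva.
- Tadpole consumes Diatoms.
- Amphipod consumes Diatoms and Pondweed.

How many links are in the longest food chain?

One longest chain: Pondweed → Zooplankton → Dragonfly Larva → Largemouth Bass.
It has 4 species and 3 links.

3 links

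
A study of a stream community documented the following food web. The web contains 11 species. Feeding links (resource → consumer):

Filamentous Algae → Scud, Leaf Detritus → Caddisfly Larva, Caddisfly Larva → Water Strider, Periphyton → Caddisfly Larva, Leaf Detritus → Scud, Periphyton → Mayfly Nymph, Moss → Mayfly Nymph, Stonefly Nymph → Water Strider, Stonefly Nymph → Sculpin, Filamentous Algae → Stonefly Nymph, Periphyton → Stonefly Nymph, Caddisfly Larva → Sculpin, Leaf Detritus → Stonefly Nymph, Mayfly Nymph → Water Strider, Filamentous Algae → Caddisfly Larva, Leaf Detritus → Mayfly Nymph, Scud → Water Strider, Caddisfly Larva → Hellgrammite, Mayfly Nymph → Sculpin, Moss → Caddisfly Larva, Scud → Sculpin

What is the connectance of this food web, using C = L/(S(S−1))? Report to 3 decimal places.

The web has S = 11 species and L = 21 feeding links.
C = L / (S(S−1)) = 21 / 110 = 0.1909 ≈ 0.191.

C = 0.191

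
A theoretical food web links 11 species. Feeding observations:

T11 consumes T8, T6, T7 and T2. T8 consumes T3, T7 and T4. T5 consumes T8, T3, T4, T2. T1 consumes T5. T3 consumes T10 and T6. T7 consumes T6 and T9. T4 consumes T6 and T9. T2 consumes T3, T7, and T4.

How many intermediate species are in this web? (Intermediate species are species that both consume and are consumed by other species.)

Intermediate species (has both prey and predators): T7, T4, T3, T8, T2, T5.
Count: 6.

6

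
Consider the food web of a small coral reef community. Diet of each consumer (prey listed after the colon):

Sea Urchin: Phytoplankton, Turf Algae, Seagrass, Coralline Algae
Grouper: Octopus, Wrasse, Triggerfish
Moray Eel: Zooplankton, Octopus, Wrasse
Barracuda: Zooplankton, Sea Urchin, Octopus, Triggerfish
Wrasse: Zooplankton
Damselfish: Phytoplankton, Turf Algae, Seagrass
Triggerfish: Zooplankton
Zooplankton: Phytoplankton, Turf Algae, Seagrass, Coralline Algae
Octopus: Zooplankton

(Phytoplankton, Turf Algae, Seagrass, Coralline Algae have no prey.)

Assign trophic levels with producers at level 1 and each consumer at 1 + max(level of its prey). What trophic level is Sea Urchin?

Trophic level 2

Phytoplankton is a producer → level 1.
Sea Urchin eats Phytoplankton (level 1); other prey at levels: Turf Algae 1, Seagrass 1, Coralline Algae 1 → level 2.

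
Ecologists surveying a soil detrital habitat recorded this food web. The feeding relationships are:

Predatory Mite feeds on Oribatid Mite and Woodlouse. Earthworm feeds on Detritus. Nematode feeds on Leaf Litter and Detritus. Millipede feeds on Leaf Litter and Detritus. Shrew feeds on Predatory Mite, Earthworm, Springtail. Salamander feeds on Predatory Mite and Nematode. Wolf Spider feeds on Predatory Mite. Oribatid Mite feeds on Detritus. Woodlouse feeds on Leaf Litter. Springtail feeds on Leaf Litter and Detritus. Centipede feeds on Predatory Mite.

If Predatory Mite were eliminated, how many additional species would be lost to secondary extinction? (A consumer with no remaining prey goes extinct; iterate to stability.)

2

Remove Predatory Mite.
Round 1: Wolf Spider (all prey gone), Centipede (all prey gone) → extinct.
No further losses. Total secondary extinctions: 2.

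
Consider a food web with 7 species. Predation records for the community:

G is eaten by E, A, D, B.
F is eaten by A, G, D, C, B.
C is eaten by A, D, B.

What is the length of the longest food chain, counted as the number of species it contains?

One longest chain: F → G → A.
It has 3 species and 2 links.

3 species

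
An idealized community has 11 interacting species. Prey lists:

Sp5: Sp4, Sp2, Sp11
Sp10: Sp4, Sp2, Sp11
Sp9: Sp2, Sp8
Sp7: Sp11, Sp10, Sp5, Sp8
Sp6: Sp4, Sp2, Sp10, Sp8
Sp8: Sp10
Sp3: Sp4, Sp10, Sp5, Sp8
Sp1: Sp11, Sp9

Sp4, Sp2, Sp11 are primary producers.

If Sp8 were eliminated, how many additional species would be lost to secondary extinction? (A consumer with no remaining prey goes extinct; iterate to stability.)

0

Remove Sp8.
Every predator of it retains at least one other prey: Sp6 still has Sp4, Sp2, Sp10; Sp9 still has Sp2; Sp7 still has Sp11, Sp10, Sp5; Sp3 still has Sp4, Sp10, Sp5.
No consumer loses all prey, so no secondary extinctions occur.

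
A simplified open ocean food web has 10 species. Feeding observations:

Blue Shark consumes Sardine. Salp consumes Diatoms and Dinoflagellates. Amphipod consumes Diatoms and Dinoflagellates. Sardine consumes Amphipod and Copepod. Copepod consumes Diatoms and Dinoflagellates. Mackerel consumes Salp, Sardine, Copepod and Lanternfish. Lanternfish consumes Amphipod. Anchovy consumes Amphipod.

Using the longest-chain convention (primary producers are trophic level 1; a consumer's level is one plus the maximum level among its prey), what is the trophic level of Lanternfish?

Diatoms is a producer → level 1.
Amphipod eats Diatoms (level 1); other prey at levels: Dinoflagellates 1 → level 2.
Lanternfish eats Amphipod → level 3.

Trophic level 3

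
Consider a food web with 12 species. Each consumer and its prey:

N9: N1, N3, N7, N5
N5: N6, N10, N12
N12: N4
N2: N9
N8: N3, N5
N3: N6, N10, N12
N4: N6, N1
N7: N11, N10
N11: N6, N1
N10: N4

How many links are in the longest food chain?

5 links

One longest chain: N6 → N4 → N10 → N5 → N9 → N2.
It has 6 species and 5 links.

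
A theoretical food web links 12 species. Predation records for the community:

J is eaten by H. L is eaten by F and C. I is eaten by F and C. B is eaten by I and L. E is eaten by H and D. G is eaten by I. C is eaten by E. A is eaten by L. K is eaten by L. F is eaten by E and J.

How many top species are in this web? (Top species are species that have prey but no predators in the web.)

Top species (has prey, but nothing eats it): H, D.
Count: 2.

2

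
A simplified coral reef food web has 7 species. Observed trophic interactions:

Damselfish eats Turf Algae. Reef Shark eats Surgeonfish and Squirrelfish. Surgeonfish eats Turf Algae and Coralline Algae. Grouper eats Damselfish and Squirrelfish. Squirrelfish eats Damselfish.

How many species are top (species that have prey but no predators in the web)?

2

Top species (has prey, but nothing eats it): Reef Shark, Grouper.
Count: 2.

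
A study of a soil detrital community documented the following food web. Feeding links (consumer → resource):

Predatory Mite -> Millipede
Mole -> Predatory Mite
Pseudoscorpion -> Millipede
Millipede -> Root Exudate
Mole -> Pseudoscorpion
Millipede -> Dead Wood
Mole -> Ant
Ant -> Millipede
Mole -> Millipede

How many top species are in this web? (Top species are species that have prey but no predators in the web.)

Top species (has prey, but nothing eats it): Mole.
Count: 1.

1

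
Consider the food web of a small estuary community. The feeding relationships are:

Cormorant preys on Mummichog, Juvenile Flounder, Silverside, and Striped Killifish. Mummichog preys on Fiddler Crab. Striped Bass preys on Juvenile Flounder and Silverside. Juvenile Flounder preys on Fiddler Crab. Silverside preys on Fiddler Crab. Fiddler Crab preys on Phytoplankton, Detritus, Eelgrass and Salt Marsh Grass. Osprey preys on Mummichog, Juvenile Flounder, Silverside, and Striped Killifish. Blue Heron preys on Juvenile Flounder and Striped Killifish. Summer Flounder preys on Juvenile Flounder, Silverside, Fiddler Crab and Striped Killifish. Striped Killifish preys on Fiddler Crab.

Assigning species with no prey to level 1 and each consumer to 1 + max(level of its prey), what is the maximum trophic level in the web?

Basal resources (level 1): Salt Marsh Grass, Detritus, Eelgrass, Phytoplankton.
Salt Marsh Grass → Fiddler Crab → Striped Killifish → Osprey gives Osprey level 4.
No species has a prey at level 4, so no species reaches level 5.

4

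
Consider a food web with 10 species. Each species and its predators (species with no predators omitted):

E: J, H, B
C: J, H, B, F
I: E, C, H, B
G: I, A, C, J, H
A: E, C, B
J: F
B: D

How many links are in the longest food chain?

4 links

One longest chain: G → I → E → B → D.
It has 5 species and 4 links.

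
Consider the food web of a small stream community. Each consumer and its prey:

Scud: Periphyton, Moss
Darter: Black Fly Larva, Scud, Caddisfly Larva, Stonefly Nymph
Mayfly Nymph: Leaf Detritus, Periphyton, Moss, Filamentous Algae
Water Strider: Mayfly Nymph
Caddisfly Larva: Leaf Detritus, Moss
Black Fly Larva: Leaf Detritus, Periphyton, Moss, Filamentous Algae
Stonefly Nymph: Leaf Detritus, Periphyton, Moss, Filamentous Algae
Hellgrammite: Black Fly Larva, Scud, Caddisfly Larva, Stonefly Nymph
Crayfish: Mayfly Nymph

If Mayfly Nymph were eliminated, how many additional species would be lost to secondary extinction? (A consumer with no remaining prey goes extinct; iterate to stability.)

Remove Mayfly Nymph.
Round 1: Water Strider (all prey gone), Crayfish (all prey gone) → extinct.
No further losses. Total secondary extinctions: 2.

2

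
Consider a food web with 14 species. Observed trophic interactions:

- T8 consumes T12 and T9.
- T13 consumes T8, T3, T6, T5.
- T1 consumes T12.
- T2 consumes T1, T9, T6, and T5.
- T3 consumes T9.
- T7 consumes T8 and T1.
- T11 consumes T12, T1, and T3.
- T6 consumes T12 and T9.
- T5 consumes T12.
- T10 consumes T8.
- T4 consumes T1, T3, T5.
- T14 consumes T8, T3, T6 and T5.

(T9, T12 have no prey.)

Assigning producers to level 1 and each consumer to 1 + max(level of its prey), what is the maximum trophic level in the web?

3

Producers (level 1): T9, T12.
T12 → T1 → T4 gives T4 level 3.
No species has a prey at level 3, so no species reaches level 4.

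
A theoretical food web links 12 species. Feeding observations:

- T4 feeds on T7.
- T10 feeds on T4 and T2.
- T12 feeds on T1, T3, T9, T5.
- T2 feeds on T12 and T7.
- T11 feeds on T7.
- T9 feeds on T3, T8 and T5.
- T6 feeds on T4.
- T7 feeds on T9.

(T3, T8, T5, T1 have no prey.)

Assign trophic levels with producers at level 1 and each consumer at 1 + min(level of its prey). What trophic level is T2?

Trophic level 3

T3 is a producer → level 1.
T12 eats T3 → level 2.
T2 eats T12 → level 3.
No prey of T2 is below level 2, so 3 is the minimum.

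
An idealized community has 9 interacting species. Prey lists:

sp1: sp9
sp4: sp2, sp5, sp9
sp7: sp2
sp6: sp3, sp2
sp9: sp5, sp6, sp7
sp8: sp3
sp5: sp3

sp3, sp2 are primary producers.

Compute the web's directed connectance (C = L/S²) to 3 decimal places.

The web has S = 9 species and L = 12 feeding links.
C = L / S² = 12 / 81 = 0.1481 ≈ 0.148.

C = 0.148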